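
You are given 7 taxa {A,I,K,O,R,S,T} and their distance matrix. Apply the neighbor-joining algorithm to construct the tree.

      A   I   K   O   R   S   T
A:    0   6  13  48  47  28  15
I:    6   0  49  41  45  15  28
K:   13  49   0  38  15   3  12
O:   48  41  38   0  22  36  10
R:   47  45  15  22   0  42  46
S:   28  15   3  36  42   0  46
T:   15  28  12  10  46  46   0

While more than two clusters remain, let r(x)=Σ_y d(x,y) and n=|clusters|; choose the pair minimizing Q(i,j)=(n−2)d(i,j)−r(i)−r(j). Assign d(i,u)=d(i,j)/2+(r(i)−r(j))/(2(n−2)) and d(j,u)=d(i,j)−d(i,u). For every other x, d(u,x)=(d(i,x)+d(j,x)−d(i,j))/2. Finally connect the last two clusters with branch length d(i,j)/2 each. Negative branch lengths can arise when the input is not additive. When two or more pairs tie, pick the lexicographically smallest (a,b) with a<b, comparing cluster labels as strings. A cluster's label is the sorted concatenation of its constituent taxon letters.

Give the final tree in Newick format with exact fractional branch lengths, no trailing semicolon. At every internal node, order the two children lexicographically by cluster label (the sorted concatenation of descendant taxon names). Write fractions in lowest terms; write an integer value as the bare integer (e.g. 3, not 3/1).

1. join A+I (d=6, Q=-311) ⇒ AI; edges |A|=3/10, |I|=57/10
  updated: d(AI,K)=28, d(AI,O)=83/2, d(AI,R)=43, d(AI,S)=37/2, d(AI,T)=37/2
2. join O+T (d=10, Q=-240) ⇒ OT; edges |O|=55/8, |T|=25/8
  updated: d(AI,OT)=25, d(K,OT)=20, d(OT,R)=29, d(OT,S)=36
3. join AI+S (d=37/2, Q=-317/2) ⇒ AIS; edges |AI|=47/4, |S|=27/4
  updated: d(AIS,K)=25/4, d(AIS,OT)=85/4, d(AIS,R)=133/4
4. join AIS+K (d=25/4, Q=-179/2) ⇒ AIKS; edges |AIS|=8, |K|=-7/4
  updated: d(AIKS,OT)=35/2, d(AIKS,R)=21
5. join AIKS+OT (d=35/2, Q=-135/2) ⇒ AIKOST; edges |AIKS|=19/4, |OT|=51/4
  updated: d(AIKOST,R)=65/4
6. join AIKOST+R (d=65/4) ⇒ AIKORST; edges |AIKOST|=65/8, |R|=65/8
final tree: (((((A:3/10,I:57/10):47/4,S:27/4):8,K:-7/4):19/4,(O:55/8,T:25/8):51/4):65/8,R:65/8)
total length: 149/2

(((((A:3/10,I:57/10):47/4,S:27/4):8,K:-7/4):19/4,(O:55/8,T:25/8):51/4):65/8,R:65/8)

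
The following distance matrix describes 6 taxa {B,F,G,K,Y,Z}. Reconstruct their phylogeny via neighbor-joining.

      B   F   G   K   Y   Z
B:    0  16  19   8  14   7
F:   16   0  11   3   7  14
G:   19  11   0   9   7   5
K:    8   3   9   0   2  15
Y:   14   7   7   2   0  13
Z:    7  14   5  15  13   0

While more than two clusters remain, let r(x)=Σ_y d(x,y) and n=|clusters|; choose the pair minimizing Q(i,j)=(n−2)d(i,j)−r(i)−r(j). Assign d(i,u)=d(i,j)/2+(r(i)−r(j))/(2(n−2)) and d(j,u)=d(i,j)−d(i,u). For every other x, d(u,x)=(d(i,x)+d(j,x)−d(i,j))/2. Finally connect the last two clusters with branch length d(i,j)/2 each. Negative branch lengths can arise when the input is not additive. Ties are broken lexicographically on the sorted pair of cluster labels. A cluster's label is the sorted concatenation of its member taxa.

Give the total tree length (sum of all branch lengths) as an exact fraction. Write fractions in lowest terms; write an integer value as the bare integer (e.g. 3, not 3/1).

step 1: merge (B,Z) at d=7, Q=-90; branch lengths B→19/4, Z→9/4; new cluster BZ
  updated: d(BZ,F)=23/2, d(BZ,G)=17/2, d(BZ,K)=8, d(BZ,Y)=10
step 2: merge (BZ,G) at d=17/2, Q=-48; branch lengths BZ→14/3, G→23/6; new cluster BGZ
  updated: d(BGZ,F)=7, d(BGZ,K)=17/4, d(BGZ,Y)=17/4
step 3: merge (BGZ,Y) at d=17/4, Q=-81/4; branch lengths BGZ→43/16, Y→25/16; new cluster BGYZ
  updated: d(BGYZ,F)=39/8, d(BGYZ,K)=1
step 4: merge (BGYZ,F) at d=39/8, Q=-71/8; branch lengths BGYZ→23/16, F→55/16; new cluster BFGYZ
  updated: d(BFGYZ,K)=-7/16
step 5: merge (BFGYZ,K) at d=-7/16; branch lengths BFGYZ→-7/32, K→-7/32; new cluster BFGKYZ
final tree: (((((B:19/4,Z:9/4):14/3,G:23/6):43/16,Y:25/16):23/16,F:55/16):-7/32,K:-7/32)
total length: 387/16

387/16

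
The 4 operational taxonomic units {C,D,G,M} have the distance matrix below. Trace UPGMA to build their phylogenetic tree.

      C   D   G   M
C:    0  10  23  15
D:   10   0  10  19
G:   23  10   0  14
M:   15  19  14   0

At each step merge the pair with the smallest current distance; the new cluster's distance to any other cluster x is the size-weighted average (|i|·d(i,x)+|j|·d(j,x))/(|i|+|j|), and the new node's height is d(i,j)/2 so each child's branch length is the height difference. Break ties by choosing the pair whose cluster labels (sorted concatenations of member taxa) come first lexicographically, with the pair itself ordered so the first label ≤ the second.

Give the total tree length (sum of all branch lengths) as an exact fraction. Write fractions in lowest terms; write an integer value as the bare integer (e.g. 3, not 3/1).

115/4

1. join C+D (d=10) ⇒ CD; edges |C|=5, |D|=5
  updated: d(CD,G)=33/2, d(CD,M)=17
2. join G+M (d=14) ⇒ GM; edges |G|=7, |M|=7
  updated: d(CD,GM)=67/4
3. join CD+GM (d=67/4) ⇒ CDGM; edges |CD|=27/8, |GM|=11/8
final tree: ((C:5,D:5):27/8,(G:7,M:7):11/8)
total length: 115/4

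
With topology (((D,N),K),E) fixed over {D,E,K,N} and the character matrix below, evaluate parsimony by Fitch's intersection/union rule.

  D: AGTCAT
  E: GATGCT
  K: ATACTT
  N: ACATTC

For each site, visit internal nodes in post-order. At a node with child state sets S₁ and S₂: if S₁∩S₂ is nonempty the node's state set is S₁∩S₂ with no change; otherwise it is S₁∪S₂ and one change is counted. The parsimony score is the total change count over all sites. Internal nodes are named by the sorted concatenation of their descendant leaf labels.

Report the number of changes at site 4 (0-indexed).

2

[col 0] DN: children D:{A}, N:{A} ∩→ {A}; cost 0
[col 0] DKN: children DN:{A}, K:{A} ∩→ {A}; cost 0
[col 0] DEKN: children DKN:{A}, E:{G} ∪→ {A,G}; cost 1
[col 1] DN: children D:{G}, N:{C} ∪→ {C,G}; cost 1
[col 1] DKN: children DN:{C,G}, K:{T} ∪→ {C,G,T}; cost 1
[col 1] DEKN: children DKN:{C,G,T}, E:{A} ∪→ {A,C,G,T}; cost 1
[col 2] DN: children D:{T}, N:{A} ∪→ {A,T}; cost 1
[col 2] DKN: children DN:{A,T}, K:{A} ∩→ {A}; cost 0
[col 2] DEKN: children DKN:{A}, E:{T} ∪→ {A,T}; cost 1
[col 3] DN: children D:{C}, N:{T} ∪→ {C,T}; cost 1
[col 3] DKN: children DN:{C,T}, K:{C} ∩→ {C}; cost 0
[col 3] DEKN: children DKN:{C}, E:{G} ∪→ {C,G}; cost 1
[col 4] DN: children D:{A}, N:{T} ∪→ {A,T}; cost 1
[col 4] DKN: children DN:{A,T}, K:{T} ∩→ {T}; cost 0
[col 4] DEKN: children DKN:{T}, E:{C} ∪→ {C,T}; cost 1
[col 5] DN: children D:{T}, N:{C} ∪→ {C,T}; cost 1
[col 5] DKN: children DN:{C,T}, K:{T} ∩→ {T}; cost 0
[col 5] DEKN: children DKN:{T}, E:{T} ∩→ {T}; cost 0
per-site changes: [1, 3, 2, 2, 2, 1]; total = 11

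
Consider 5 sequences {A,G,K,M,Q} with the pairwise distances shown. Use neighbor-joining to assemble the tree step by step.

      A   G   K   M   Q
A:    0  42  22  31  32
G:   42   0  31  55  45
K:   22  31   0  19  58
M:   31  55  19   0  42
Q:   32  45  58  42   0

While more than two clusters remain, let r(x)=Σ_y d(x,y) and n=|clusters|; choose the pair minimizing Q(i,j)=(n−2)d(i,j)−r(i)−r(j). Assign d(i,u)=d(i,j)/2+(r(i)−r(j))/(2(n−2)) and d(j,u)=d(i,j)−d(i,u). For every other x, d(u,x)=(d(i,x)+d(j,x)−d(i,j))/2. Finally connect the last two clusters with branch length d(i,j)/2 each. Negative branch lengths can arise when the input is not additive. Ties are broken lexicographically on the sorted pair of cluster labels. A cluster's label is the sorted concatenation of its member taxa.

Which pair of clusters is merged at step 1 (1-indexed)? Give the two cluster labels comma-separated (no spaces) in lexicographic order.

K,M

1. join K+M (d=19, Q=-220) ⇒ KM; edges |K|=20/3, |M|=37/3
  updated: d(A,KM)=17, d(G,KM)=67/2, d(KM,Q)=81/2
2. join A+KM (d=17, Q=-148) ⇒ AKM; edges |A|=17/2, |KM|=17/2
  updated: d(AKM,G)=117/4, d(AKM,Q)=111/4
3. join AKM+G (d=117/4, Q=-102) ⇒ AGKM; edges |AKM|=6, |G|=93/4
  updated: d(AGKM,Q)=87/4
4. join AGKM+Q (d=87/4) ⇒ AGKMQ; edges |AGKM|=87/8, |Q|=87/8
final tree: (((A:17/2,(K:20/3,M:37/3):17/2):6,G:93/4):87/8,Q:87/8)
total length: 87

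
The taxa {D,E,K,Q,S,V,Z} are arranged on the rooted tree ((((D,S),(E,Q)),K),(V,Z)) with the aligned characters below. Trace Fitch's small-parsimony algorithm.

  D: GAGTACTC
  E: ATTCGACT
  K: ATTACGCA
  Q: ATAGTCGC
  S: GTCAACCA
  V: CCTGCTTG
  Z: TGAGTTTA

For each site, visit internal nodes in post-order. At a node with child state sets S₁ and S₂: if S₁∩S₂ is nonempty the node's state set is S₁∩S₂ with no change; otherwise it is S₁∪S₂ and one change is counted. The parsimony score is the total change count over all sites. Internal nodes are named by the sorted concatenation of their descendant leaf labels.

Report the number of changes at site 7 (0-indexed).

4

[col 0] DS: children D:{G}, S:{G} ∩→ {G}; cost 0
[col 0] EQ: children E:{A}, Q:{A} ∩→ {A}; cost 0
[col 0] DEQS: children DS:{G}, EQ:{A} ∪→ {A,G}; cost 1
[col 0] DEKQS: children DEQS:{A,G}, K:{A} ∩→ {A}; cost 0
[col 0] VZ: children V:{C}, Z:{T} ∪→ {C,T}; cost 1
[col 0] DEKQSVZ: children DEKQS:{A}, VZ:{C,T} ∪→ {A,C,T}; cost 1
[col 1] DS: children D:{A}, S:{T} ∪→ {A,T}; cost 1
[col 1] EQ: children E:{T}, Q:{T} ∩→ {T}; cost 0
[col 1] DEQS: children DS:{A,T}, EQ:{T} ∩→ {T}; cost 0
[col 1] DEKQS: children DEQS:{T}, K:{T} ∩→ {T}; cost 0
[col 1] VZ: children V:{C}, Z:{G} ∪→ {C,G}; cost 1
[col 1] DEKQSVZ: children DEKQS:{T}, VZ:{C,G} ∪→ {C,G,T}; cost 1
[col 2] DS: children D:{G}, S:{C} ∪→ {C,G}; cost 1
[col 2] EQ: children E:{T}, Q:{A} ∪→ {A,T}; cost 1
[col 2] DEQS: children DS:{C,G}, EQ:{A,T} ∪→ {A,C,G,T}; cost 1
[col 2] DEKQS: children DEQS:{A,C,G,T}, K:{T} ∩→ {T}; cost 0
[col 2] VZ: children V:{T}, Z:{A} ∪→ {A,T}; cost 1
[col 2] DEKQSVZ: children DEKQS:{T}, VZ:{A,T} ∩→ {T}; cost 0
[col 3] DS: children D:{T}, S:{A} ∪→ {A,T}; cost 1
[col 3] EQ: children E:{C}, Q:{G} ∪→ {C,G}; cost 1
[col 3] DEQS: children DS:{A,T}, EQ:{C,G} ∪→ {A,C,G,T}; cost 1
[col 3] DEKQS: children DEQS:{A,C,G,T}, K:{A} ∩→ {A}; cost 0
[col 3] VZ: children V:{G}, Z:{G} ∩→ {G}; cost 0
[col 3] DEKQSVZ: children DEKQS:{A}, VZ:{G} ∪→ {A,G}; cost 1
[col 4] DS: children D:{A}, S:{A} ∩→ {A}; cost 0
[col 4] EQ: children E:{G}, Q:{T} ∪→ {G,T}; cost 1
[col 4] DEQS: children DS:{A}, EQ:{G,T} ∪→ {A,G,T}; cost 1
[col 4] DEKQS: children DEQS:{A,G,T}, K:{C} ∪→ {A,C,G,T}; cost 1
[col 4] VZ: children V:{C}, Z:{T} ∪→ {C,T}; cost 1
[col 4] DEKQSVZ: children DEKQS:{A,C,G,T}, VZ:{C,T} ∩→ {C,T}; cost 0
[col 5] DS: children D:{C}, S:{C} ∩→ {C}; cost 0
[col 5] EQ: children E:{A}, Q:{C} ∪→ {A,C}; cost 1
[col 5] DEQS: children DS:{C}, EQ:{A,C} ∩→ {C}; cost 0
[col 5] DEKQS: children DEQS:{C}, K:{G} ∪→ {C,G}; cost 1
[col 5] VZ: children V:{T}, Z:{T} ∩→ {T}; cost 0
[col 5] DEKQSVZ: children DEKQS:{C,G}, VZ:{T} ∪→ {C,G,T}; cost 1
[col 6] DS: children D:{T}, S:{C} ∪→ {C,T}; cost 1
[col 6] EQ: children E:{C}, Q:{G} ∪→ {C,G}; cost 1
[col 6] DEQS: children DS:{C,T}, EQ:{C,G} ∩→ {C}; cost 0
[col 6] DEKQS: children DEQS:{C}, K:{C} ∩→ {C}; cost 0
[col 6] VZ: children V:{T}, Z:{T} ∩→ {T}; cost 0
[col 6] DEKQSVZ: children DEKQS:{C}, VZ:{T} ∪→ {C,T}; cost 1
[col 7] DS: children D:{C}, S:{A} ∪→ {A,C}; cost 1
[col 7] EQ: children E:{T}, Q:{C} ∪→ {C,T}; cost 1
[col 7] DEQS: children DS:{A,C}, EQ:{C,T} ∩→ {C}; cost 0
[col 7] DEKQS: children DEQS:{C}, K:{A} ∪→ {A,C}; cost 1
[col 7] VZ: children V:{G}, Z:{A} ∪→ {A,G}; cost 1
[col 7] DEKQSVZ: children DEKQS:{A,C}, VZ:{A,G} ∩→ {A}; cost 0
per-site changes: [3, 3, 4, 4, 4, 3, 3, 4]; total = 28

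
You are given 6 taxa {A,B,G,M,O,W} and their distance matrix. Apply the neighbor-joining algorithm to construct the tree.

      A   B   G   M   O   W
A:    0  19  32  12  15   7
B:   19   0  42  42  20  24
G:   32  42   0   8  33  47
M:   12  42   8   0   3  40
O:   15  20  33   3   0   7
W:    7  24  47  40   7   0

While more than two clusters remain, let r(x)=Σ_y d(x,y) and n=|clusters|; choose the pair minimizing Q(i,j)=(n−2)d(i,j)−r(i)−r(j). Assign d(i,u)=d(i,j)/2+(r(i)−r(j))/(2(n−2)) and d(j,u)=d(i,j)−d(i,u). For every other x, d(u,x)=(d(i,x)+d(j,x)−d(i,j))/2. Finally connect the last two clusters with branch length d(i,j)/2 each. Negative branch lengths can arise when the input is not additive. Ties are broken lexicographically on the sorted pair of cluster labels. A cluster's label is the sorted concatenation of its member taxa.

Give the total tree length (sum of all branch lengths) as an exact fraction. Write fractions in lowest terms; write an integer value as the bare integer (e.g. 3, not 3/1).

859/16

step 1: merge (G,M) at d=8, Q=-235; branch lengths G→89/8, M→-25/8; new cluster GM
  updated: d(A,GM)=18, d(B,GM)=38, d(GM,O)=14, d(GM,W)=79/2
step 2: merge (GM,O) at d=14, Q=-247/2; branch lengths GM→191/12, O→-23/12; new cluster GMO
  updated: d(A,GMO)=19/2, d(B,GMO)=22, d(GMO,W)=65/4
step 3: merge (A,W) at d=7, Q=-275/4; branch lengths A→9/16, W→103/16; new cluster AW
  updated: d(AW,B)=18, d(AW,GMO)=75/8
step 4: merge (AW,B) at d=18, Q=-395/8; branch lengths AW→43/16, B→245/16; new cluster ABW
  updated: d(ABW,GMO)=107/16
step 5: merge (ABW,GMO) at d=107/16; branch lengths ABW→107/32, GMO→107/32; new cluster ABGMOW
final tree: (((A:9/16,W:103/16):43/16,B:245/16):107/32,((G:89/8,M:-25/8):191/12,O:-23/12):107/32)
total length: 859/16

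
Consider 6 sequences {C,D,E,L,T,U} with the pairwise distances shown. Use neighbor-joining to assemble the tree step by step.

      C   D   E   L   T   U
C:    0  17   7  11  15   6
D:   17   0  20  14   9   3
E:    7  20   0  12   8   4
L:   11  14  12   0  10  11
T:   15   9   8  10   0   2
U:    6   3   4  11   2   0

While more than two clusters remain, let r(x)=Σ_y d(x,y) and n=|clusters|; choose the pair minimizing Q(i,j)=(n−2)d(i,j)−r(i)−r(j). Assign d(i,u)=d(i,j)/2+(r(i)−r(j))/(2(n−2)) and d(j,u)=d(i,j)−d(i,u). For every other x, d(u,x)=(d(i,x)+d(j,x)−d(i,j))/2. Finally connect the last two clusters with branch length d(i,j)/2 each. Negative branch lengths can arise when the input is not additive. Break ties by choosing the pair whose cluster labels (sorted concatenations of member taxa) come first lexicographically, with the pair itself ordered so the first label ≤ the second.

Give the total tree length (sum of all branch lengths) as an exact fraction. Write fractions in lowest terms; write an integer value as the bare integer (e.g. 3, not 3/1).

iteration 1: select C,E (d=7, Q=-79); attach at lengths (33/8, 23/8); label the merged cluster CE
  updated: d(CE,D)=15, d(CE,L)=8, d(CE,T)=8, d(CE,U)=3/2
iteration 2: select CE,L (d=8, Q=-103/2); attach at lengths (9/4, 23/4); label the merged cluster CEL
  updated: d(CEL,D)=21/2, d(CEL,T)=5, d(CEL,U)=9/4
iteration 3: select CEL,T (d=5, Q=-95/4); attach at lengths (47/16, 33/16); label the merged cluster CELT
  updated: d(CELT,D)=29/4, d(CELT,U)=-3/8
iteration 4: select CELT,D (d=29/4, Q=-79/8); attach at lengths (31/16, 85/16); label the merged cluster CDELT
  updated: d(CDELT,U)=-37/16
iteration 5: select CDELT,U (d=-37/16); attach at lengths (-37/32, -37/32); label the merged cluster CDELTU
final tree: (((((C:33/8,E:23/8):9/4,L:23/4):47/16,T:33/16):31/16,D:85/16):-37/32,U:-37/32)
total length: 399/16

399/16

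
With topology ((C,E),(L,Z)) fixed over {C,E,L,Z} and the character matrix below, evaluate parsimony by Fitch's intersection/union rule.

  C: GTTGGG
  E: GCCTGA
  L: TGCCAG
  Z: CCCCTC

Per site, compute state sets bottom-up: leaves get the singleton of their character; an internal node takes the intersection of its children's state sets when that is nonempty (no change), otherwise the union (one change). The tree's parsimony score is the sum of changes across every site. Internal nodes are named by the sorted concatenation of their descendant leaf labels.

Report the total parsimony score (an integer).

CE@0: {G} ∩ {G} = {G} (intersection, +0)
LZ@0: {T} ∪ {C} = {C,T} (union, +1)
CELZ@0: {G} ∪ {C,T} = {C,G,T} (union, +1)
CE@1: {T} ∪ {C} = {C,T} (union, +1)
LZ@1: {G} ∪ {C} = {C,G} (union, +1)
CELZ@1: {C,T} ∩ {C,G} = {C} (intersection, +0)
CE@2: {T} ∪ {C} = {C,T} (union, +1)
LZ@2: {C} ∩ {C} = {C} (intersection, +0)
CELZ@2: {C,T} ∩ {C} = {C} (intersection, +0)
CE@3: {G} ∪ {T} = {G,T} (union, +1)
LZ@3: {C} ∩ {C} = {C} (intersection, +0)
CELZ@3: {G,T} ∪ {C} = {C,G,T} (union, +1)
CE@4: {G} ∩ {G} = {G} (intersection, +0)
LZ@4: {A} ∪ {T} = {A,T} (union, +1)
CELZ@4: {G} ∪ {A,T} = {A,G,T} (union, +1)
CE@5: {G} ∪ {A} = {A,G} (union, +1)
LZ@5: {G} ∪ {C} = {C,G} (union, +1)
CELZ@5: {A,G} ∩ {C,G} = {G} (intersection, +0)
per-site changes: [2, 2, 1, 2, 2, 2]; total = 11

11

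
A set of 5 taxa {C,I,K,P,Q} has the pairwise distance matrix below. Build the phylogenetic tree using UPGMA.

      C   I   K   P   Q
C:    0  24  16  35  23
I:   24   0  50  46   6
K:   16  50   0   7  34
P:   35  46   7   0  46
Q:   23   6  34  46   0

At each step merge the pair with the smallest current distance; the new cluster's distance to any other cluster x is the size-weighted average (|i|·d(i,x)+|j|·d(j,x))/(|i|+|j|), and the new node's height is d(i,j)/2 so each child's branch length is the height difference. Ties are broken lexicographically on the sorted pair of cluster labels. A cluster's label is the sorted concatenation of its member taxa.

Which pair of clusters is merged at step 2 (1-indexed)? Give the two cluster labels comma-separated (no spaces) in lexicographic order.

K,P

iteration 1: select I,Q (d=6); attach at lengths (3, 3); label the merged cluster IQ
  updated: d(C,IQ)=47/2, d(IQ,K)=42, d(IQ,P)=46
iteration 2: select K,P (d=7); attach at lengths (7/2, 7/2); label the merged cluster KP
  updated: d(C,KP)=51/2, d(IQ,KP)=44
iteration 3: select C,IQ (d=47/2); attach at lengths (47/4, 35/4); label the merged cluster CIQ
  updated: d(CIQ,KP)=227/6
iteration 4: select CIQ,KP (d=227/6); attach at lengths (43/6, 185/12); label the merged cluster CIKPQ
final tree: ((C:47/4,(I:3,Q:3):35/4):43/6,(K:7/2,P:7/2):185/12)
total length: 673/12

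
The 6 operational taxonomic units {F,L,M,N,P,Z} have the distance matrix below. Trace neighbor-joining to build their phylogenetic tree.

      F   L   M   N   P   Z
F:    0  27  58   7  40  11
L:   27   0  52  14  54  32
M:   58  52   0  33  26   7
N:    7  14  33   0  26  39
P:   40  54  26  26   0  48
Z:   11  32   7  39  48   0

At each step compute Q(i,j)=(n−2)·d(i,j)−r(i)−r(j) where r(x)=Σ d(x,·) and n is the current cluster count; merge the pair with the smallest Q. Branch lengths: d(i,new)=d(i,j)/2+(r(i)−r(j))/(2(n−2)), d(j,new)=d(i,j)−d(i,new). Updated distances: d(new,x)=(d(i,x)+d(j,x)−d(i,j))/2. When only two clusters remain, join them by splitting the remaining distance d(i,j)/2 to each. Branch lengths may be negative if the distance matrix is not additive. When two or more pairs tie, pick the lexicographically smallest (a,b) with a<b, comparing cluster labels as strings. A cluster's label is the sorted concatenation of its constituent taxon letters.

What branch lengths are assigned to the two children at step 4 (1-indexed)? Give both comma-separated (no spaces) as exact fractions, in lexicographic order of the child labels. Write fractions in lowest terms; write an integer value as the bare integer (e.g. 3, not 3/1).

21/8,65/4

1. join M+Z (d=7, Q=-285) ⇒ MZ; edges |M|=67/8, |Z|=-11/8
  updated: d(F,MZ)=31, d(L,MZ)=77/2, d(MZ,N)=65/2, d(MZ,P)=67/2
2. join MZ+P (d=67/2, Q=-377/2) ⇒ MPZ; edges |MZ|=55/4, |P|=79/4
  updated: d(F,MPZ)=75/4, d(L,MPZ)=59/2, d(MPZ,N)=25/2
3. join F+MPZ (d=75/4, Q=-76) ⇒ FMPZ; edges |F|=59/8, |MPZ|=91/8
  updated: d(FMPZ,L)=151/8, d(FMPZ,N)=3/8
4. join FMPZ+L (d=151/8, Q=-133/4) ⇒ FLMPZ; edges |FMPZ|=21/8, |L|=65/4
  updated: d(FLMPZ,N)=-9/4
5. join FLMPZ+N (d=-9/4) ⇒ FLMNPZ; edges |FLMPZ|=-9/8, |N|=-9/8
final tree: (((F:59/8,((M:67/8,Z:-11/8):55/4,P:79/4):91/8):21/8,L:65/4):-9/8,N:-9/8)
total length: 607/8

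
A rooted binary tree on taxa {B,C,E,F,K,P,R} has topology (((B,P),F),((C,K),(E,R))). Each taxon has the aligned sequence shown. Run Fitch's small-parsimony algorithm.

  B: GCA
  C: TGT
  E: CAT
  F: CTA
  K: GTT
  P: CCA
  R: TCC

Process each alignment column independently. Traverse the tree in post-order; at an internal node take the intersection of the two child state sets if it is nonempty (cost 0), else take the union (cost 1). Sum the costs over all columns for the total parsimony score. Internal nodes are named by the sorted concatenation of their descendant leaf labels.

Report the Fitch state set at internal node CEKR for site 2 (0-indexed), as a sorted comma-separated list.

BP@0: {G} ∪ {C} = {C,G} (union, +1)
BFP@0: {C,G} ∩ {C} = {C} (intersection, +0)
CK@0: {T} ∪ {G} = {G,T} (union, +1)
ER@0: {C} ∪ {T} = {C,T} (union, +1)
CEKR@0: {G,T} ∩ {C,T} = {T} (intersection, +0)
BCEFKPR@0: {C} ∪ {T} = {C,T} (union, +1)
BP@1: {C} ∩ {C} = {C} (intersection, +0)
BFP@1: {C} ∪ {T} = {C,T} (union, +1)
CK@1: {G} ∪ {T} = {G,T} (union, +1)
ER@1: {A} ∪ {C} = {A,C} (union, +1)
CEKR@1: {G,T} ∪ {A,C} = {A,C,G,T} (union, +1)
BCEFKPR@1: {C,T} ∩ {A,C,G,T} = {C,T} (intersection, +0)
BP@2: {A} ∩ {A} = {A} (intersection, +0)
BFP@2: {A} ∩ {A} = {A} (intersection, +0)
CK@2: {T} ∩ {T} = {T} (intersection, +0)
ER@2: {T} ∪ {C} = {C,T} (union, +1)
CEKR@2: {T} ∩ {C,T} = {T} (intersection, +0)
BCEFKPR@2: {A} ∪ {T} = {A,T} (union, +1)
per-site changes: [4, 4, 2]; total = 10

T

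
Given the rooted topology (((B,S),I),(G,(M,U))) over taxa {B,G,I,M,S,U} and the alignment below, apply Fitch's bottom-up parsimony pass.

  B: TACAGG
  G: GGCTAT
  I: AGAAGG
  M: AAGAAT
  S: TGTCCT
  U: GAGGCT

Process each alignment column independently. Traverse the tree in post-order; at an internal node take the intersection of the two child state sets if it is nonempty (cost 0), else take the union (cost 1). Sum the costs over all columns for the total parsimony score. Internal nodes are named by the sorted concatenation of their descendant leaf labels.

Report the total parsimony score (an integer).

BS@0: {T} ∩ {T} = {T} (intersection, +0)
BIS@0: {T} ∪ {A} = {A,T} (union, +1)
MU@0: {A} ∪ {G} = {A,G} (union, +1)
GMU@0: {G} ∩ {A,G} = {G} (intersection, +0)
BGIMSU@0: {A,T} ∪ {G} = {A,G,T} (union, +1)
BS@1: {A} ∪ {G} = {A,G} (union, +1)
BIS@1: {A,G} ∩ {G} = {G} (intersection, +0)
MU@1: {A} ∩ {A} = {A} (intersection, +0)
GMU@1: {G} ∪ {A} = {A,G} (union, +1)
BGIMSU@1: {G} ∩ {A,G} = {G} (intersection, +0)
BS@2: {C} ∪ {T} = {C,T} (union, +1)
BIS@2: {C,T} ∪ {A} = {A,C,T} (union, +1)
MU@2: {G} ∩ {G} = {G} (intersection, +0)
GMU@2: {C} ∪ {G} = {C,G} (union, +1)
BGIMSU@2: {A,C,T} ∩ {C,G} = {C} (intersection, +0)
BS@3: {A} ∪ {C} = {A,C} (union, +1)
BIS@3: {A,C} ∩ {A} = {A} (intersection, +0)
MU@3: {A} ∪ {G} = {A,G} (union, +1)
GMU@3: {T} ∪ {A,G} = {A,G,T} (union, +1)
BGIMSU@3: {A} ∩ {A,G,T} = {A} (intersection, +0)
BS@4: {G} ∪ {C} = {C,G} (union, +1)
BIS@4: {C,G} ∩ {G} = {G} (intersection, +0)
MU@4: {A} ∪ {C} = {A,C} (union, +1)
GMU@4: {A} ∩ {A,C} = {A} (intersection, +0)
BGIMSU@4: {G} ∪ {A} = {A,G} (union, +1)
BS@5: {G} ∪ {T} = {G,T} (union, +1)
BIS@5: {G,T} ∩ {G} = {G} (intersection, +0)
MU@5: {T} ∩ {T} = {T} (intersection, +0)
GMU@5: {T} ∩ {T} = {T} (intersection, +0)
BGIMSU@5: {G} ∪ {T} = {G,T} (union, +1)
per-site changes: [3, 2, 3, 3, 3, 2]; total = 16

16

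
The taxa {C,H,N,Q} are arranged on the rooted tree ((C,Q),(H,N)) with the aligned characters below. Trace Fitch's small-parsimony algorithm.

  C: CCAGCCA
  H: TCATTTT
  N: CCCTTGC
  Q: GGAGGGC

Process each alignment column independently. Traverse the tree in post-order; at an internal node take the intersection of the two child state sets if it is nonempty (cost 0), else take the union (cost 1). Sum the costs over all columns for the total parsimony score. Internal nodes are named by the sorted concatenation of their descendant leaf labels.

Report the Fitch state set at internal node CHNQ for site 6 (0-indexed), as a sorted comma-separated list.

CQ@0: {C} ∪ {G} = {C,G} (union, +1)
HN@0: {T} ∪ {C} = {C,T} (union, +1)
CHNQ@0: {C,G} ∩ {C,T} = {C} (intersection, +0)
CQ@1: {C} ∪ {G} = {C,G} (union, +1)
HN@1: {C} ∩ {C} = {C} (intersection, +0)
CHNQ@1: {C,G} ∩ {C} = {C} (intersection, +0)
CQ@2: {A} ∩ {A} = {A} (intersection, +0)
HN@2: {A} ∪ {C} = {A,C} (union, +1)
CHNQ@2: {A} ∩ {A,C} = {A} (intersection, +0)
CQ@3: {G} ∩ {G} = {G} (intersection, +0)
HN@3: {T} ∩ {T} = {T} (intersection, +0)
CHNQ@3: {G} ∪ {T} = {G,T} (union, +1)
CQ@4: {C} ∪ {G} = {C,G} (union, +1)
HN@4: {T} ∩ {T} = {T} (intersection, +0)
CHNQ@4: {C,G} ∪ {T} = {C,G,T} (union, +1)
CQ@5: {C} ∪ {G} = {C,G} (union, +1)
HN@5: {T} ∪ {G} = {G,T} (union, +1)
CHNQ@5: {C,G} ∩ {G,T} = {G} (intersection, +0)
CQ@6: {A} ∪ {C} = {A,C} (union, +1)
HN@6: {T} ∪ {C} = {C,T} (union, +1)
CHNQ@6: {A,C} ∩ {C,T} = {C} (intersection, +0)
per-site changes: [2, 1, 1, 1, 2, 2, 2]; total = 11

C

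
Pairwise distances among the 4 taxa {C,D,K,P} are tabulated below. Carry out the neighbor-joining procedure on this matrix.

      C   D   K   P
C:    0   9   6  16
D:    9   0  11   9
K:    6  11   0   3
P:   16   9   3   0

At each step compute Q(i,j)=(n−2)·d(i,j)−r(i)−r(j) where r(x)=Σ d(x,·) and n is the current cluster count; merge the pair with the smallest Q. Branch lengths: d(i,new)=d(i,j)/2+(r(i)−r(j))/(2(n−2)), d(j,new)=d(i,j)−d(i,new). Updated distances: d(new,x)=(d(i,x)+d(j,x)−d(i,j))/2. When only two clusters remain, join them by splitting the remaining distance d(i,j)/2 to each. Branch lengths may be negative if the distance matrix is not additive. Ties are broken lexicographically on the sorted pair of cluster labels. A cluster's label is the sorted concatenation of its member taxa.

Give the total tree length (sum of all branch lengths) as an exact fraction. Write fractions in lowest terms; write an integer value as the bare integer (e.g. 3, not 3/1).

33/2

iteration 1: select C,D (d=9, Q=-42); attach at lengths (5, 4); label the merged cluster CD
  updated: d(CD,K)=4, d(CD,P)=8
iteration 2: select CD,K (d=4, Q=-15); attach at lengths (9/2, -1/2); label the merged cluster CDK
  updated: d(CDK,P)=7/2
iteration 3: select CDK,P (d=7/2); attach at lengths (7/4, 7/4); label the merged cluster CDKP
final tree: (((C:5,D:4):9/2,K:-1/2):7/4,P:7/4)
total length: 33/2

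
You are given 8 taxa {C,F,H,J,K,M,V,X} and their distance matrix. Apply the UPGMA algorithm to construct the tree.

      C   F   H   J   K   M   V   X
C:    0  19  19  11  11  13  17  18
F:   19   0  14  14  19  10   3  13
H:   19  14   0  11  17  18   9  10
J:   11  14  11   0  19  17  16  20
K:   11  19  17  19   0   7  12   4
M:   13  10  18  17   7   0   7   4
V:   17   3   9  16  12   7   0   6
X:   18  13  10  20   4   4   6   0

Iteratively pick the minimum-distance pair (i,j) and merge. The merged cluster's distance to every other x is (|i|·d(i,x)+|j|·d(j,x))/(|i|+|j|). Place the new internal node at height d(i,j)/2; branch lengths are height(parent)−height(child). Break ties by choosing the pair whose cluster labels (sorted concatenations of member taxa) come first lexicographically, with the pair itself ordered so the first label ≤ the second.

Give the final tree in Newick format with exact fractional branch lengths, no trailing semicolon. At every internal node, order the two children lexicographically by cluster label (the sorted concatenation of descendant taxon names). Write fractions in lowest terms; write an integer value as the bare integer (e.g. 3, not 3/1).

((C:11/2,J:11/2):31/12,(((F:3/2,V:3/2):49/12,((K:2,X:2):3/4,M:11/4):17/6):73/60,H:34/5):77/60)

1. join F+V (d=3) ⇒ FV; edges |F|=3/2, |V|=3/2
  updated: d(C,FV)=18, d(FV,H)=23/2, d(FV,J)=15, d(FV,K)=31/2, d(FV,M)=17/2, d(FV,X)=19/2
2. join K+X (d=4) ⇒ KX; edges |K|=2, |X|=2
  updated: d(C,KX)=29/2, d(FV,KX)=25/2, d(H,KX)=27/2, d(J,KX)=39/2, d(KX,M)=11/2
3. join KX+M (d=11/2) ⇒ KMX; edges |KX|=3/4, |M|=11/4
  updated: d(C,KMX)=14, d(FV,KMX)=67/6, d(H,KMX)=15, d(J,KMX)=56/3
4. join C+J (d=11) ⇒ CJ; edges |C|=11/2, |J|=11/2
  updated: d(CJ,FV)=33/2, d(CJ,H)=15, d(CJ,KMX)=49/3
5. join FV+KMX (d=67/6) ⇒ FKMVX; edges |FV|=49/12, |KMX|=17/6
  updated: d(CJ,FKMVX)=82/5, d(FKMVX,H)=68/5
6. join FKMVX+H (d=68/5) ⇒ FHKMVX; edges |FKMVX|=73/60, |H|=34/5
  updated: d(CJ,FHKMVX)=97/6
7. join CJ+FHKMVX (d=97/6) ⇒ CFHJKMVX; edges |CJ|=31/12, |FHKMVX|=77/60
final tree: ((C:11/2,J:11/2):31/12,(((F:3/2,V:3/2):49/12,((K:2,X:2):3/4,M:11/4):17/6):73/60,H:34/5):77/60)
total length: 403/10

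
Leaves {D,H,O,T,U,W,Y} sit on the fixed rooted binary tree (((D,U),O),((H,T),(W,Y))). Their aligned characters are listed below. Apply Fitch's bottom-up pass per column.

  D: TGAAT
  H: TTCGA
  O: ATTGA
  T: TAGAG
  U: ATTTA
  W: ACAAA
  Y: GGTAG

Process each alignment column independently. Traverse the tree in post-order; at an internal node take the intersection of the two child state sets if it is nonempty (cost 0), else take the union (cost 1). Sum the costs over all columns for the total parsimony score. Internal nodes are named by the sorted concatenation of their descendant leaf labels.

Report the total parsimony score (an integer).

17

site 0, node DU: D={T} ∪ U={A} → {A,T} (+1)
site 0, node DOU: DU={A,T} ∩ O={A} → {A} (+0)
site 0, node HT: H={T} ∩ T={T} → {T} (+0)
site 0, node WY: W={A} ∪ Y={G} → {A,G} (+1)
site 0, node HTWY: HT={T} ∪ WY={A,G} → {A,G,T} (+1)
site 0, node DHOTUWY: DOU={A} ∩ HTWY={A,G,T} → {A} (+0)
site 1, node DU: D={G} ∪ U={T} → {G,T} (+1)
site 1, node DOU: DU={G,T} ∩ O={T} → {T} (+0)
site 1, node HT: H={T} ∪ T={A} → {A,T} (+1)
site 1, node WY: W={C} ∪ Y={G} → {C,G} (+1)
site 1, node HTWY: HT={A,T} ∪ WY={C,G} → {A,C,G,T} (+1)
site 1, node DHOTUWY: DOU={T} ∩ HTWY={A,C,G,T} → {T} (+0)
site 2, node DU: D={A} ∪ U={T} → {A,T} (+1)
site 2, node DOU: DU={A,T} ∩ O={T} → {T} (+0)
site 2, node HT: H={C} ∪ T={G} → {C,G} (+1)
site 2, node WY: W={A} ∪ Y={T} → {A,T} (+1)
site 2, node HTWY: HT={C,G} ∪ WY={A,T} → {A,C,G,T} (+1)
site 2, node DHOTUWY: DOU={T} ∩ HTWY={A,C,G,T} → {T} (+0)
site 3, node DU: D={A} ∪ U={T} → {A,T} (+1)
site 3, node DOU: DU={A,T} ∪ O={G} → {A,G,T} (+1)
site 3, node HT: H={G} ∪ T={A} → {A,G} (+1)
site 3, node WY: W={A} ∩ Y={A} → {A} (+0)
site 3, node HTWY: HT={A,G} ∩ WY={A} → {A} (+0)
site 3, node DHOTUWY: DOU={A,G,T} ∩ HTWY={A} → {A} (+0)
site 4, node DU: D={T} ∪ U={A} → {A,T} (+1)
site 4, node DOU: DU={A,T} ∩ O={A} → {A} (+0)
site 4, node HT: H={A} ∪ T={G} → {A,G} (+1)
site 4, node WY: W={A} ∪ Y={G} → {A,G} (+1)
site 4, node HTWY: HT={A,G} ∩ WY={A,G} → {A,G} (+0)
site 4, node DHOTUWY: DOU={A} ∩ HTWY={A,G} → {A} (+0)
per-site changes: [3, 4, 4, 3, 3]; total = 17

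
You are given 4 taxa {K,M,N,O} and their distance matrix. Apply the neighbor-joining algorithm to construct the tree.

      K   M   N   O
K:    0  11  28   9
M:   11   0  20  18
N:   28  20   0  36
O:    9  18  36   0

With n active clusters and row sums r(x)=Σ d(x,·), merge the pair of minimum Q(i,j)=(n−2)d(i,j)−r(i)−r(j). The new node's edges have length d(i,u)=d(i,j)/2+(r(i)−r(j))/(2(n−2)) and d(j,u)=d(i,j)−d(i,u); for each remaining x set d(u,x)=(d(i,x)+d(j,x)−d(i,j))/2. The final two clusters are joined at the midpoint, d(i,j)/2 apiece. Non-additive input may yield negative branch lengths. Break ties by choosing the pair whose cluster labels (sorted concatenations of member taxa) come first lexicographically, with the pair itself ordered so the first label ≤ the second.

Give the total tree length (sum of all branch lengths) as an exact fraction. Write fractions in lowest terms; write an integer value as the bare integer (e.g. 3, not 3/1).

1. join K+O (d=9, Q=-93) ⇒ KO; edges |K|=3/4, |O|=33/4
  updated: d(KO,M)=10, d(KO,N)=55/2
2. join KO+M (d=10, Q=-115/2) ⇒ KMO; edges |KO|=35/4, |M|=5/4
  updated: d(KMO,N)=75/4
3. join KMO+N (d=75/4) ⇒ KMNO; edges |KMO|=75/8, |N|=75/8
final tree: (((K:3/4,O:33/4):35/4,M:5/4):75/8,N:75/8)
total length: 151/4

151/4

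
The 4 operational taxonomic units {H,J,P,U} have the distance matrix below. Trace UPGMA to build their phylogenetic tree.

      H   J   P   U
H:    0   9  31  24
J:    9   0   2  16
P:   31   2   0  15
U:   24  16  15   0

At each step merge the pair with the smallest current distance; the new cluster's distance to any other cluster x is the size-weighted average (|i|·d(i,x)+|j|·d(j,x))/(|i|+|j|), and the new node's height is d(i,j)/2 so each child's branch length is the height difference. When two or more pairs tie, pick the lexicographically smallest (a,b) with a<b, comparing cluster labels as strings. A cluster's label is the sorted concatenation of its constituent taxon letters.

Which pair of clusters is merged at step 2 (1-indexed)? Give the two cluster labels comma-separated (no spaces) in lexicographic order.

step 1: merge (J,P) at d=2; branch lengths J→1, P→1; new cluster JP
  updated: d(H,JP)=20, d(JP,U)=31/2
step 2: merge (JP,U) at d=31/2; branch lengths JP→27/4, U→31/4; new cluster JPU
  updated: d(H,JPU)=64/3
step 3: merge (H,JPU) at d=64/3; branch lengths H→32/3, JPU→35/12; new cluster HJPU
final tree: (H:32/3,((J:1,P:1):27/4,U:31/4):35/12)
total length: 361/12

JP,U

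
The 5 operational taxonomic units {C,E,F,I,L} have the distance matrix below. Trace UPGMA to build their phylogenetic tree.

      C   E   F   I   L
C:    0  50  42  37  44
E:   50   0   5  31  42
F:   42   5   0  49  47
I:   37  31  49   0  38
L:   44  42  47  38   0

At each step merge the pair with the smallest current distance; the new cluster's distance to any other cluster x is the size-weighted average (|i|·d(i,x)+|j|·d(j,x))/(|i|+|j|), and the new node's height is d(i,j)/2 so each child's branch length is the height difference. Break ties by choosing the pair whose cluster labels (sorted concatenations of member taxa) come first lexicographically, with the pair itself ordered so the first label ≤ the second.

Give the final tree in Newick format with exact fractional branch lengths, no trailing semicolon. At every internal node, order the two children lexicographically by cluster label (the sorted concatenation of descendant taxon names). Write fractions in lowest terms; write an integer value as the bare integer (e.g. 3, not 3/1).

(((C:37/2,I:37/2):2,L:41/2):5/4,(E:5/2,F:5/2):77/4)

step 1: merge (E,F) at d=5; branch lengths E→5/2, F→5/2; new cluster EF
  updated: d(C,EF)=46, d(EF,I)=40, d(EF,L)=89/2
step 2: merge (C,I) at d=37; branch lengths C→37/2, I→37/2; new cluster CI
  updated: d(CI,EF)=43, d(CI,L)=41
step 3: merge (CI,L) at d=41; branch lengths CI→2, L→41/2; new cluster CIL
  updated: d(CIL,EF)=87/2
step 4: merge (CIL,EF) at d=87/2; branch lengths CIL→5/4, EF→77/4; new cluster CEFIL
final tree: (((C:37/2,I:37/2):2,L:41/2):5/4,(E:5/2,F:5/2):77/4)
total length: 85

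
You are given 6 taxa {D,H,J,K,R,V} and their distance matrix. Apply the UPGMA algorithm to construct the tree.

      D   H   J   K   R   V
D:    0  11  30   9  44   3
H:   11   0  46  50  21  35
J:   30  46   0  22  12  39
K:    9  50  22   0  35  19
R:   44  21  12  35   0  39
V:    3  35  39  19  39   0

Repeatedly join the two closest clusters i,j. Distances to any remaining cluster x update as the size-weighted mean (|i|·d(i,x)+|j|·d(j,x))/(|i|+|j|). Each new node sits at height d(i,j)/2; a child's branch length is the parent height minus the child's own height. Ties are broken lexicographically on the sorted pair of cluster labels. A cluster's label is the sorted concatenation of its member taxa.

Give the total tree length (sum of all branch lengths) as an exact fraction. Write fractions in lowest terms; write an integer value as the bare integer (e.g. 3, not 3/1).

iteration 1: select D,V (d=3); attach at lengths (3/2, 3/2); label the merged cluster DV
  updated: d(DV,H)=23, d(DV,J)=69/2, d(DV,K)=14, d(DV,R)=83/2
iteration 2: select J,R (d=12); attach at lengths (6, 6); label the merged cluster JR
  updated: d(DV,JR)=38, d(H,JR)=67/2, d(JR,K)=57/2
iteration 3: select DV,K (d=14); attach at lengths (11/2, 7); label the merged cluster DKV
  updated: d(DKV,H)=32, d(DKV,JR)=209/6
iteration 4: select DKV,H (d=32); attach at lengths (9, 16); label the merged cluster DHKV
  updated: d(DHKV,JR)=69/2
iteration 5: select DHKV,JR (d=69/2); attach at lengths (5/4, 45/4); label the merged cluster DHJKRV
final tree: ((((D:3/2,V:3/2):11/2,K:7):9,H:16):5/4,(J:6,R:6):45/4)
total length: 65

65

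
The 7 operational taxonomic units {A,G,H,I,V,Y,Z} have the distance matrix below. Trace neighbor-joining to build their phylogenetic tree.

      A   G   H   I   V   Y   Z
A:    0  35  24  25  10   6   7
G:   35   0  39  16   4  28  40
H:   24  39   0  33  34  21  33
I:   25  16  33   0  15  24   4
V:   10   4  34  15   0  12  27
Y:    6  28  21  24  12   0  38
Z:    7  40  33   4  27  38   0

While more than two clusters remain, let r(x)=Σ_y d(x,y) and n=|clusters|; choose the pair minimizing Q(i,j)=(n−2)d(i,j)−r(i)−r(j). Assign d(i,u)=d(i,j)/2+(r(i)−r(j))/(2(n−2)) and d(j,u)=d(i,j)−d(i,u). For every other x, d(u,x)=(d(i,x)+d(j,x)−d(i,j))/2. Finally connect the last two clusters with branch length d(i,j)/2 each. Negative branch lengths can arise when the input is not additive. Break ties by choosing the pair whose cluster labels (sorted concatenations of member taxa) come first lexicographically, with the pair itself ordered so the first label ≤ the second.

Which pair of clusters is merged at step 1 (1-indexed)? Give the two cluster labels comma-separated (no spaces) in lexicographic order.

1. join I+Z (d=4, Q=-246) ⇒ IZ; edges |I|=-6/5, |Z|=26/5
  updated: d(A,IZ)=14, d(G,IZ)=26, d(H,IZ)=31, d(IZ,V)=19, d(IZ,Y)=29
2. join G+V (d=4, Q=-195) ⇒ GV; edges |G|=69/8, |V|=-37/8
  updated: d(A,GV)=41/2, d(GV,H)=69/2, d(GV,IZ)=41/2, d(GV,Y)=18
3. join GV+IZ (d=41/2, Q=-253/2) ⇒ GIVZ; edges |GV|=121/12, |IZ|=125/12
  updated: d(A,GIVZ)=7, d(GIVZ,H)=45/2, d(GIVZ,Y)=53/4
4. join A+GIVZ (d=7, Q=-263/4) ⇒ AGIVZ; edges |A|=33/16, |GIVZ|=79/16
  updated: d(AGIVZ,H)=79/4, d(AGIVZ,Y)=49/8
5. join AGIVZ+H (d=79/4, Q=-375/8) ⇒ AGHIVZ; edges |AGIVZ|=39/16, |H|=277/16
  updated: d(AGHIVZ,Y)=59/16
6. join AGHIVZ+Y (d=59/16) ⇒ AGHIVYZ; edges |AGHIVZ|=59/32, |Y|=59/32
final tree: (((A:33/16,((G:69/8,V:-37/8):121/12,(I:-6/5,Z:26/5):125/12):79/16):39/16,H:277/16):59/32,Y:59/32)
total length: 943/16

I,Z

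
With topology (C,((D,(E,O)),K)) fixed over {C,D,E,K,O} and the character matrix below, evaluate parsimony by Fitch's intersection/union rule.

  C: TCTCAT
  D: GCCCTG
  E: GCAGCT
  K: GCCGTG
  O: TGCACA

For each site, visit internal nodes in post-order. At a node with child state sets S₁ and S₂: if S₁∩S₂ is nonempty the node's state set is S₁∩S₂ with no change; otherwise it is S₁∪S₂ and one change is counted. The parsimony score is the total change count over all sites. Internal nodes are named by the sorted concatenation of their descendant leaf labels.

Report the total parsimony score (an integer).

[col 0] EO: children E:{G}, O:{T} ∪→ {G,T}; cost 1
[col 0] DEO: children D:{G}, EO:{G,T} ∩→ {G}; cost 0
[col 0] DEKO: children DEO:{G}, K:{G} ∩→ {G}; cost 0
[col 0] CDEKO: children C:{T}, DEKO:{G} ∪→ {G,T}; cost 1
[col 1] EO: children E:{C}, O:{G} ∪→ {C,G}; cost 1
[col 1] DEO: children D:{C}, EO:{C,G} ∩→ {C}; cost 0
[col 1] DEKO: children DEO:{C}, K:{C} ∩→ {C}; cost 0
[col 1] CDEKO: children C:{C}, DEKO:{C} ∩→ {C}; cost 0
[col 2] EO: children E:{A}, O:{C} ∪→ {A,C}; cost 1
[col 2] DEO: children D:{C}, EO:{A,C} ∩→ {C}; cost 0
[col 2] DEKO: children DEO:{C}, K:{C} ∩→ {C}; cost 0
[col 2] CDEKO: children C:{T}, DEKO:{C} ∪→ {C,T}; cost 1
[col 3] EO: children E:{G}, O:{A} ∪→ {A,G}; cost 1
[col 3] DEO: children D:{C}, EO:{A,G} ∪→ {A,C,G}; cost 1
[col 3] DEKO: children DEO:{A,C,G}, K:{G} ∩→ {G}; cost 0
[col 3] CDEKO: children C:{C}, DEKO:{G} ∪→ {C,G}; cost 1
[col 4] EO: children E:{C}, O:{C} ∩→ {C}; cost 0
[col 4] DEO: children D:{T}, EO:{C} ∪→ {C,T}; cost 1
[col 4] DEKO: children DEO:{C,T}, K:{T} ∩→ {T}; cost 0
[col 4] CDEKO: children C:{A}, DEKO:{T} ∪→ {A,T}; cost 1
[col 5] EO: children E:{T}, O:{A} ∪→ {A,T}; cost 1
[col 5] DEO: children D:{G}, EO:{A,T} ∪→ {A,G,T}; cost 1
[col 5] DEKO: children DEO:{A,G,T}, K:{G} ∩→ {G}; cost 0
[col 5] CDEKO: children C:{T}, DEKO:{G} ∪→ {G,T}; cost 1
per-site changes: [2, 1, 2, 3, 2, 3]; total = 13

13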